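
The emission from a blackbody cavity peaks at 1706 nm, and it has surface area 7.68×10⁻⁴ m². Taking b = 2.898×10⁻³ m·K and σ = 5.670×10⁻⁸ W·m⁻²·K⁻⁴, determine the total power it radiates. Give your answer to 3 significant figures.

Wien's law: T = b/λ_max = 2.898×10⁻³/1.706×10⁻⁶ = 1698.71 K.
Area A = 7.68×10⁻⁴ m².
Then P = σAT⁴ = 5.670×10⁻⁸×7.68×10⁻⁴×(1698.71)⁴ = 363 W.

P ≈ 363 W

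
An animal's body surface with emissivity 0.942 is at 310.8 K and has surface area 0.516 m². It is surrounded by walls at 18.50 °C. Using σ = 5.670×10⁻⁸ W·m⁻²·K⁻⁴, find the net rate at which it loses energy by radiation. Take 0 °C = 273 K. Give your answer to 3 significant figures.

Net loss ≈ 58.2 W

Surroundings: T = 18.50 °C + 273 = 291.50 K.
Area A = 0.516 m².
Net radiated power P_net = εσA(T⁴ − T₀⁴) = 0.942×5.670×10⁻⁸×0.516×(310.8⁴ − 291.50⁴).
T⁴ − T₀⁴ = 9.33091×10⁹ − 7.22028×10⁹ = 2.11063×10⁹ K⁴, so P_net = 58.2 W.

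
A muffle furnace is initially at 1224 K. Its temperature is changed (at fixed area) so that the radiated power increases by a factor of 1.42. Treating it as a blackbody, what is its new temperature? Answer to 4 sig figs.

T₂ ≈ 1336 K

P ∝ T⁴, so T₂/T₁ = (P₂/P₁)^(1/4) = (1.42)^(1/4) = 1.09162.
T₂ = 1224 × 1.09162 = 1336 K.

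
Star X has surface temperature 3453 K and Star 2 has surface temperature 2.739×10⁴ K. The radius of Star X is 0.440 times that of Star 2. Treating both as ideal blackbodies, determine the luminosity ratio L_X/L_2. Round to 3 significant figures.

L_X/L_2 ≈ 4.89×10⁻⁵

L ∝ R²T⁴, so L_X/L_2 = (R_X/R_2)²(T_X/T_2)⁴ = (0.440)² × (3453/2.739×10⁴)⁴ = 0.1936 × 2.52591×10⁻⁴ = 4.89×10⁻⁵.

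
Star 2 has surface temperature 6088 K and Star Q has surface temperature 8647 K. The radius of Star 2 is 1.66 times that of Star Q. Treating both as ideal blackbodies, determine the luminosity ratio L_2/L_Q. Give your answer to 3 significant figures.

L ∝ R²T⁴, so L_2/L_Q = (R_2/R_Q)²(T_2/T_Q)⁴ = (1.66)² × (6088/8647)⁴ = 2.7556 × 0.245718 = 0.677.

L_2/L_Q ≈ 0.677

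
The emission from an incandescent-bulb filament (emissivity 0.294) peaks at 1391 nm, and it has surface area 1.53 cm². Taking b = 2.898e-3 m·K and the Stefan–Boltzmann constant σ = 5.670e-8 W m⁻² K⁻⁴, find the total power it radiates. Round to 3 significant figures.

P ≈ 48.1 W

Wien's law: T = b/λ_max = 2.898×10⁻³/1.391×10⁻⁶ = 2083.39 K.
Area A = 1.53 cm² = 1.53×10⁻⁴ m².
Then P = εσAT⁴ = 0.294×5.670×10⁻⁸×1.53×10⁻⁴×(2083.39)⁴ = 48.1 W.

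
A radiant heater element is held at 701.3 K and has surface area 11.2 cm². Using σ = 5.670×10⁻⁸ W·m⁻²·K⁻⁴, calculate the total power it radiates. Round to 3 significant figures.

P ≈ 15.4 W

Area A = 11.2 cm² = 1.12×10⁻³ m².
P = σAT⁴ = 5.670×10⁻⁸ × 1.12×10⁻³ × (701.3)⁴ = 15.4 W.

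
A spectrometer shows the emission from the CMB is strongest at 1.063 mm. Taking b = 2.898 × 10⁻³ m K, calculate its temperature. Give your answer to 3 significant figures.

Wien's law gives T = b/λ_max = (2.898×10⁻³ m·K)/(1.063×10⁻³ m) = 2.73 K.

T ≈ 2.73 K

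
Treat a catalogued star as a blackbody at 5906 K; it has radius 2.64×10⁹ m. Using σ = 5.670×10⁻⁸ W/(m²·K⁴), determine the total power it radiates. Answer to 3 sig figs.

P ≈ 6.04×10²⁷ W

Surface area A = 4πR² = 4π(2.64×10⁹ m)² = 8.75826×10¹⁹ m².
P = σAT⁴ = 5.670×10⁻⁸ × 8.75826×10¹⁹ × (5906)⁴ = 6.04×10²⁷ W.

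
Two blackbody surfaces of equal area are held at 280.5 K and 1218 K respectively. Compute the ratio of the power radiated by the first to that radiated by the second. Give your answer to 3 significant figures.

P₁/P₂ ≈ 2.81×10⁻³

With equal areas, P₁/P₂ = (T₁/T₂)⁴ = (280.5/1218)⁴ = 2.81×10⁻³.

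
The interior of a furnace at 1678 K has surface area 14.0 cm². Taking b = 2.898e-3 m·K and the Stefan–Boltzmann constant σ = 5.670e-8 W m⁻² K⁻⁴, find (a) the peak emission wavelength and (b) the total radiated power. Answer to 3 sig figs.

(a) λ_max = b/T = 2.898×10⁻³/1678 = 1.727×10⁻⁶ m = 1.73×10³ nm.
Area A = 14.0 cm² = 1.40×10⁻³ m².
(b) P = σAT⁴ = 5.670×10⁻⁸×1.40×10⁻³×(1678)⁴ = 629 W.

λ_max ≈ 1.73×10³ nm; P ≈ 629 W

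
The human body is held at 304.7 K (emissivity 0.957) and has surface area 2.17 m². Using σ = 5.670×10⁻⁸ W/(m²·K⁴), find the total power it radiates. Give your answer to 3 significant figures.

P ≈ 1.01×10³ W

Area A = 2.17 m².
P = εσAT⁴ = 0.957 × 5.670×10⁻⁸ × 2.17 × (304.7)⁴ = 1.01×10³ W.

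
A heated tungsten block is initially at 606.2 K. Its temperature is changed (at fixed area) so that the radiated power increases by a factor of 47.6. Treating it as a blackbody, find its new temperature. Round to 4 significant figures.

T₂ ≈ 1592 K

P ∝ T⁴, so T₂/T₁ = (P₂/P₁)^(1/4) = (47.6)^(1/4) = 2.62665.
T₂ = 606.2 × 2.62665 = 1592 K.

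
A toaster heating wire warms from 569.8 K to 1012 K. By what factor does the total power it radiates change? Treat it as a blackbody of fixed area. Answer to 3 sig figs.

P ∝ T⁴, so P₂/P₁ = (T₂/T₁)⁴ = (1012/569.8)⁴ = (1.77606)⁴ = 9.95.

P₂/P₁ ≈ 9.95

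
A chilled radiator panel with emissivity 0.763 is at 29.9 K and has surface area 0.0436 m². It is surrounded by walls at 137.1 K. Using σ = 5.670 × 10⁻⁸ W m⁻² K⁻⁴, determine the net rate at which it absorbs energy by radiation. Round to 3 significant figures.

Net gain ≈ 0.665 W

Area A = 0.0436 m².
Net radiated power P_net = εσA(T⁴ − T₀⁴) = 0.763×5.670×10⁻⁸×0.0436×(29.9⁴ − 137.1⁴).
T⁴ − T₀⁴ = 7.99254×10⁵ − 3.53305×10⁸ = -3.52506×10⁸ K⁴, so P_net = -0.665 W — negative, meaning a net gain of 0.665 W.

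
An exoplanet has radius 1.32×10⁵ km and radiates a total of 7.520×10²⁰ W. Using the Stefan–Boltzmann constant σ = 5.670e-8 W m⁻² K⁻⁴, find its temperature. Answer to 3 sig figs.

T ≈ 496 K

Surface area A = 4πR² = 4π(1.32×10⁸ m)² = 2.18956×10¹⁷ m².
P = σAT⁴ ⇒ T = (P/(σA))^(1/4) = (7.520×10²⁰/(5.670×10⁻⁸×2.18956×10¹⁷))^(1/4) = 496 K.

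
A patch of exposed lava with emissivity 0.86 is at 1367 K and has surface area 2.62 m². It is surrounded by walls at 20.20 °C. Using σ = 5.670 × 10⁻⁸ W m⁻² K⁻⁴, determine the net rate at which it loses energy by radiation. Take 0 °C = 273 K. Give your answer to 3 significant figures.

Surroundings: T = 20.20 °C + 273 = 293.20 K.
Area A = 2.62 m².
Net radiated power P_net = εσA(T⁴ − T₀⁴) = 0.86×5.670×10⁻⁸×2.62×(1367⁴ − 293.20⁴).
T⁴ − T₀⁴ = 3.49200×10¹² − 7.39019×10⁹ = 3.48461×10¹² K⁴, so P_net = 4.45×10⁵ W.

Net loss ≈ 4.45×10⁵ W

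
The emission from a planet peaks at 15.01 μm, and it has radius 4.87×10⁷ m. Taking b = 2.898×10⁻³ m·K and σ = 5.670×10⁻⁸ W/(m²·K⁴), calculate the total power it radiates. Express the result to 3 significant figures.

Wien's law: T = b/λ_max = 2.898×10⁻³/1.501×10⁻⁵ = 193.071 K.
Surface area A = 4πR² = 4π(4.87×10⁷ m)² = 2.98035×10¹⁶ m².
Then P = σAT⁴ = 5.670×10⁻⁸×2.98035×10¹⁶×(193.071)⁴ = 2.35×10¹⁸ W.

P ≈ 2.35×10¹⁸ W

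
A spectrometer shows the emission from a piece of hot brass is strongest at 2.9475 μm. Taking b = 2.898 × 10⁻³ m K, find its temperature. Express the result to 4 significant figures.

Wien's law gives T = b/λ_max = (2.898×10⁻³ m·K)/(2.9475×10⁻⁶ m) = 983.2 K.

T ≈ 983.2 K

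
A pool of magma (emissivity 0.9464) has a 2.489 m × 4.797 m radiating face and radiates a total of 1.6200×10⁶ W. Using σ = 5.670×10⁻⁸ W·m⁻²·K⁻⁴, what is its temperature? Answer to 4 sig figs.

T ≈ 1261 K

Area A = 2.489 × 4.797 = 11.9397 m².
P = εσAT⁴ ⇒ T = (P/(εσA))^(1/4) = (1.6200×10⁶/(0.9464×5.670×10⁻⁸×11.9397))^(1/4) = 1261 K.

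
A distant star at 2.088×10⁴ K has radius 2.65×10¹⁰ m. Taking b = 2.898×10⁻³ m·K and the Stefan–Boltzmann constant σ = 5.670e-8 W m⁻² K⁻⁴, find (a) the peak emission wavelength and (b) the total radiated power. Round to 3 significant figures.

(a) λ_max = b/T = 2.898×10⁻³/2.088×10⁴ = 1.388×10⁻⁷ m = 139 nm.
Surface area A = 4πR² = 4π(2.65×10¹⁰ m)² = 8.82473×10²¹ m².
(b) P = σAT⁴ = 5.670×10⁻⁸×8.82473×10²¹×(2.088×10⁴)⁴ = 9.51×10³¹ W.

λ_max ≈ 139 nm; P ≈ 9.51×10³¹ W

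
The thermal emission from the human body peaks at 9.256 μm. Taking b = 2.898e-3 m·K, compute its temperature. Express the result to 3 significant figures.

T ≈ 313 K

Wien's law gives T = b/λ_max = (2.898×10⁻³ m·K)/(9.256×10⁻⁶ m) = 313 K.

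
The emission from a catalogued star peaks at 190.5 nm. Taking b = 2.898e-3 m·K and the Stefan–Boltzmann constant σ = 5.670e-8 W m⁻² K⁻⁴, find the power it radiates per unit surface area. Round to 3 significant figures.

I ≈ 3.04×10⁹ W/m²

Wien's law: T = b/λ_max = 2.898×10⁻³/1.905×10⁻⁷ = 15212.6 K.
Then I = σT⁴ = 5.670×10⁻⁸×(15212.6)⁴ = 3.04×10⁹ W/m².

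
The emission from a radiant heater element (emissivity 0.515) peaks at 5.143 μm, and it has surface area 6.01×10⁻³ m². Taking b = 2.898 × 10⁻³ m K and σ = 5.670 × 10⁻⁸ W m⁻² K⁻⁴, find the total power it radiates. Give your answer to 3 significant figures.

Wien's law: T = b/λ_max = 2.898×10⁻³/5.143×10⁻⁶ = 563.484 K.
Area A = 6.01×10⁻³ m².
Then P = εσAT⁴ = 0.515×5.670×10⁻⁸×6.01×10⁻³×(563.484)⁴ = 17.7 W.

P ≈ 17.7 W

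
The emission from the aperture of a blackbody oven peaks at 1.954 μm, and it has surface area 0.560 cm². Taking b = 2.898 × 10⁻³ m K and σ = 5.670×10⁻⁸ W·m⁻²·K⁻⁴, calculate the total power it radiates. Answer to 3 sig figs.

Wien's law: T = b/λ_max = 2.898×10⁻³/1.954×10⁻⁶ = 1483.11 K.
Area A = 0.560 cm² = 5.60×10⁻⁵ m².
Then P = σAT⁴ = 5.670×10⁻⁸×5.60×10⁻⁵×(1483.11)⁴ = 15.4 W.

P ≈ 15.4 W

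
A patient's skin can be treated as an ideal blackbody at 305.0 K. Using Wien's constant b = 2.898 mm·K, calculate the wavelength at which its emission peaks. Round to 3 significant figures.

λ_max ≈ 9.50 μm

Wien's displacement law: λ_max = b/T = (2.898×10⁻³ m·K)/(305.0 K) = 9.502×10⁻⁶ m.
That is 9.50 μm, in the infrared range.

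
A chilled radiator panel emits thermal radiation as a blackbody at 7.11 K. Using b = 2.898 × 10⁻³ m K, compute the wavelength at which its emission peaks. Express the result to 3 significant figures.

λ_max ≈ 0.408 mm

Wien's displacement law: λ_max = b/T = (2.898×10⁻³ m·K)/(7.11 K) = 4.076×10⁻⁴ m.
That is 0.408 mm, in the infrared range.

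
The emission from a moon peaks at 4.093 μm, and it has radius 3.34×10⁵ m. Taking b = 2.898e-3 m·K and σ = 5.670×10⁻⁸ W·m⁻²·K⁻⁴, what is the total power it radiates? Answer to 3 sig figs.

Wien's law: T = b/λ_max = 2.898×10⁻³/4.093×10⁻⁶ = 708.038 K.
Surface area A = 4πR² = 4π(3.34×10⁵ m)² = 1.40185×10¹² m².
Then P = σAT⁴ = 5.670×10⁻⁸×1.40185×10¹²×(708.038)⁴ = 2.00×10¹⁶ W.

P ≈ 2.00×10¹⁶ W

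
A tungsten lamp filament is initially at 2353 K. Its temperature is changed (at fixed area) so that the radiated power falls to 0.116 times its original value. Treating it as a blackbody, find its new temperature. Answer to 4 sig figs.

P ∝ T⁴, so T₂/T₁ = (P₂/P₁)^(1/4) = (0.116)^(1/4) = 0.583599.
T₂ = 2353 × 0.583599 = 1373 K.

T₂ ≈ 1373 K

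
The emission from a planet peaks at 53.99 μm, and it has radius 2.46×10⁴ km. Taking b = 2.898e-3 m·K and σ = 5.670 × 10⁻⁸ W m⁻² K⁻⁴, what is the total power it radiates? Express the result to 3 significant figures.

Wien's law: T = b/λ_max = 2.898×10⁻³/5.399×10⁻⁵ = 53.6766 K.
Surface area A = 4πR² = 4π(2.46×10⁷ m)² = 7.60466×10¹⁵ m².
Then P = σAT⁴ = 5.670×10⁻⁸×7.60466×10¹⁵×(53.6766)⁴ = 3.58×10¹⁵ W.

P ≈ 3.58×10¹⁵ W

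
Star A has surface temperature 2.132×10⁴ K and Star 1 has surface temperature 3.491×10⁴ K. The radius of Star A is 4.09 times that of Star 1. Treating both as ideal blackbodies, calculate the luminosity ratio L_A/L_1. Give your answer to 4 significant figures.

L ∝ R²T⁴, so L_A/L_1 = (R_A/R_1)²(T_A/T_1)⁴ = (4.09)² × (2.132×10⁴/3.491×10⁴)⁴ = 16.7281 × 0.139107 = 2.327.

L_A/L_1 ≈ 2.327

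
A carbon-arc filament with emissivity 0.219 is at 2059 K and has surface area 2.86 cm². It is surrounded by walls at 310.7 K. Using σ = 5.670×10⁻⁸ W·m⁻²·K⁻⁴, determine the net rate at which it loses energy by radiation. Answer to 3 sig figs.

Area A = 2.86 cm² = 2.86×10⁻⁴ m².
Net radiated power P_net = εσA(T⁴ − T₀⁴) = 0.219×5.670×10⁻⁸×2.86×10⁻⁴×(2059⁴ − 310.7⁴).
T⁴ − T₀⁴ = 1.79732×10¹³ − 9.31891×10⁹ = 1.79639×10¹³ K⁴, so P_net = 63.8 W.

Net loss ≈ 63.8 W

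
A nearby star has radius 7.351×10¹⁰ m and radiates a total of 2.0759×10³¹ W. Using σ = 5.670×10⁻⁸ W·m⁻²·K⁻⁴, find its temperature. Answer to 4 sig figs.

Surface area A = 4πR² = 4π(7.351×10¹⁰ m)² = 6.79051×10²² m².
P = σAT⁴ ⇒ T = (P/(σA))^(1/4) = (2.0759×10³¹/(5.670×10⁻⁸×6.79051×10²²))^(1/4) = 8569 K.

T ≈ 8569 K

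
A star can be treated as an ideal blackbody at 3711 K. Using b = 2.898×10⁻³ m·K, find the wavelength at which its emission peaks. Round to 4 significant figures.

λ_max ≈ 0.7809 μm

Wien's displacement law: λ_max = b/T = (2.898×10⁻³ m·K)/(3711 K) = 7.8092×10⁻⁷ m.
That is 0.7809 μm, in the infrared range.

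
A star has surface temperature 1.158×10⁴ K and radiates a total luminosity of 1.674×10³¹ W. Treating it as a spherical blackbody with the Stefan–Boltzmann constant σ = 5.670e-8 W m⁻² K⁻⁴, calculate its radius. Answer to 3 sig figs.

L = 4πR²σT⁴ ⇒ R = √(L/(4πσT⁴)).
σT⁴ = 1.01957×10⁹ W/m², so R = √(1.674×10³¹/(4π×1.01957×10⁹)) = 3.61×10¹⁰ m.

R ≈ 3.61×10¹⁰ m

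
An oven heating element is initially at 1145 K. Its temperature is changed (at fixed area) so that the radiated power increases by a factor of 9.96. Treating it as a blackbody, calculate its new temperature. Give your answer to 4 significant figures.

T₂ ≈ 2034 K

P ∝ T⁴, so T₂/T₁ = (P₂/P₁)^(1/4) = (9.96)^(1/4) = 1.77650.
T₂ = 1145 × 1.77650 = 2034 K.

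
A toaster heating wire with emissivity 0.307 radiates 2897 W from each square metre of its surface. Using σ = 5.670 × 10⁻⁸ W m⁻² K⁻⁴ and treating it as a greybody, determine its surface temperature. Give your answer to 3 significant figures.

T ≈ 639 K

I = εσT⁴, so T = (I/εσ)^(1/4) = (2897/(0.307×5.670×10⁻⁸))^(1/4) = 639 K.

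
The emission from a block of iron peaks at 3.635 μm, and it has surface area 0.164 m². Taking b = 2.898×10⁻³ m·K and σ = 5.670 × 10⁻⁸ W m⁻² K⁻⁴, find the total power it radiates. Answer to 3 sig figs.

Wien's law: T = b/λ_max = 2.898×10⁻³/3.635×10⁻⁶ = 797.249 K.
Area A = 0.164 m².
Then P = σAT⁴ = 5.670×10⁻⁸×0.164×(797.249)⁴ = 3.76×10³ W.

P ≈ 3.76×10³ W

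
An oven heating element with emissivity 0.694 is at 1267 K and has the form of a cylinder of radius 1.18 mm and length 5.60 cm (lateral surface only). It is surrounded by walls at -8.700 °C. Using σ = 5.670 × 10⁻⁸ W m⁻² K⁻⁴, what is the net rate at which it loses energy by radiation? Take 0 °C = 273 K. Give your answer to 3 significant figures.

Surroundings: T = -8.700 °C + 273 = 264.300 K.
Lateral area A = 2πrL = 2π×1.18×10⁻³×0.0560 = 4.15193×10⁻⁴ m².
Net radiated power P_net = εσA(T⁴ − T₀⁴) = 0.694×5.670×10⁻⁸×4.15193×10⁻⁴×(1267⁴ − 264.300⁴).
T⁴ − T₀⁴ = 2.57695×10¹² − 4.87965×10⁹ = 2.57207×10¹² K⁴, so P_net = 42.0 W.

Net loss ≈ 42.0 W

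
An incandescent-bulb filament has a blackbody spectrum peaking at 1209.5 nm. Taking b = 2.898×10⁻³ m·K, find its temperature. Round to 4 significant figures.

T ≈ 2396 K

Wien's law gives T = b/λ_max = (2.898×10⁻³ m·K)/(1.2095×10⁻⁶ m) = 2396 K.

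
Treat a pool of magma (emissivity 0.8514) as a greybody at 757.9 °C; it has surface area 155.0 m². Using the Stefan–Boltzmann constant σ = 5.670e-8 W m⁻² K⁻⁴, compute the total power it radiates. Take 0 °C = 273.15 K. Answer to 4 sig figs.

T = 757.9 °C + 273.15 = 1031.05 K.
Area A = 155.0 m².
P = εσAT⁴ = 0.8514 × 5.670×10⁻⁸ × 155.0 × (1031.05)⁴ = 8.456×10⁶ W.

P ≈ 8.456×10⁶ W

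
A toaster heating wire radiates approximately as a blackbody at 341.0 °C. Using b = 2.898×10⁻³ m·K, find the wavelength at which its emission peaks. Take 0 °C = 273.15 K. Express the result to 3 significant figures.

T = 341.0 °C + 273.15 = 614.15 K.
Wien's displacement law: λ_max = b/T = (2.898×10⁻³ m·K)/(614.15 K) = 4.719×10⁻⁶ m.
That is 4.72 μm, in the infrared range.

λ_max ≈ 4.72 μm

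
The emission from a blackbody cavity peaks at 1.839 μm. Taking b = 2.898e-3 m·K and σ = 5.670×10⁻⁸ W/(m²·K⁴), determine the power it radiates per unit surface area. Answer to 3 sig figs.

I ≈ 3.50×10⁵ W/m²

Wien's law: T = b/λ_max = 2.898×10⁻³/1.839×10⁻⁶ = 1575.86 K.
Then I = σT⁴ = 5.670×10⁻⁸×(1575.86)⁴ = 3.50×10⁵ W/m².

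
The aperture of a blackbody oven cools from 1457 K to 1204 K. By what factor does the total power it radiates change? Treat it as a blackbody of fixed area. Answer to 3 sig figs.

P₂/P₁ ≈ 0.466

P ∝ T⁴, so P₂/P₁ = (T₂/T₁)⁴ = (1204/1457)⁴ = (0.826356)⁴ = 0.466.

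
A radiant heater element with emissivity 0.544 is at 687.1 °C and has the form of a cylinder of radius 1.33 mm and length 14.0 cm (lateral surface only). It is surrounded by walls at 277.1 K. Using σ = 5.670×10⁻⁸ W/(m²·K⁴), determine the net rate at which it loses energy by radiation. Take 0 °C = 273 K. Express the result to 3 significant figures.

Net loss ≈ 30.4 W

T = 687.1 °C + 273 = 960.1 K.
Lateral area A = 2πrL = 2π×1.33×10⁻³×0.140 = 1.16993×10⁻³ m².
Net radiated power P_net = εσA(T⁴ − T₀⁴) = 0.544×5.670×10⁻⁸×1.16993×10⁻³×(960.1⁴ − 277.1⁴).
T⁴ − T₀⁴ = 8.49701×10¹¹ − 5.89585×10⁹ = 8.43805×10¹¹ K⁴, so P_net = 30.4 W.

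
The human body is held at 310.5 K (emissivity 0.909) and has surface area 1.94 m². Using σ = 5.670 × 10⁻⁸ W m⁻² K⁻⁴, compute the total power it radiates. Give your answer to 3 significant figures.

Area A = 1.94 m².
P = εσAT⁴ = 0.909 × 5.670×10⁻⁸ × 1.94 × (310.5)⁴ = 929 W.

P ≈ 929 W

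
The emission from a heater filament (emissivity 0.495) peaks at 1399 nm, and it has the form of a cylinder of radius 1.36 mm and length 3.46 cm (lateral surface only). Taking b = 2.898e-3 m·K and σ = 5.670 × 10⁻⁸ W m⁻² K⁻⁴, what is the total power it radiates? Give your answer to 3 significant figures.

Wien's law: T = b/λ_max = 2.898×10⁻³/1.399×10⁻⁶ = 2071.48 K.
Lateral area A = 2πrL = 2π×1.36×10⁻³×0.0346 = 2.95662×10⁻⁴ m².
Then P = εσAT⁴ = 0.495×5.670×10⁻⁸×2.95662×10⁻⁴×(2071.48)⁴ = 153 W.

P ≈ 153 W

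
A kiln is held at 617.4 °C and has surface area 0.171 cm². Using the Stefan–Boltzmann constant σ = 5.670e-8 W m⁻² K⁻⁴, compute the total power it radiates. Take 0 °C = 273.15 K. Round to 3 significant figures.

T = 617.4 °C + 273.15 = 890.55 K.
Area A = 0.171 cm² = 1.71×10⁻⁵ m².
P = σAT⁴ = 5.670×10⁻⁸ × 1.71×10⁻⁵ × (890.55)⁴ = 0.610 W.

P ≈ 0.610 W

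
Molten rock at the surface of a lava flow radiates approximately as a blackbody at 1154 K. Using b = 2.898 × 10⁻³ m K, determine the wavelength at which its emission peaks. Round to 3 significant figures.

Wien's displacement law: λ_max = b/T = (2.898×10⁻³ m·K)/(1154 K) = 2.511×10⁻⁶ m.
That is 2.51 μm, in the infrared range.

λ_max ≈ 2.51 μm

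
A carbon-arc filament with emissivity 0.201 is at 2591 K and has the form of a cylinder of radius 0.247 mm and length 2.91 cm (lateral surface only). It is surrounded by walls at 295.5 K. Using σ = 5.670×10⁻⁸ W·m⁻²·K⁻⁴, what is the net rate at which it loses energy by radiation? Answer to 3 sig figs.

Lateral area A = 2πrL = 2π×2.47×10⁻⁴×0.0291 = 4.51617×10⁻⁵ m².
Net radiated power P_net = εσA(T⁴ − T₀⁴) = 0.201×5.670×10⁻⁸×4.51617×10⁻⁵×(2591⁴ − 295.5⁴).
T⁴ − T₀⁴ = 4.50681×10¹³ − 7.62483×10⁹ = 4.50605×10¹³ K⁴, so P_net = 23.2 W.

Net loss ≈ 23.2 W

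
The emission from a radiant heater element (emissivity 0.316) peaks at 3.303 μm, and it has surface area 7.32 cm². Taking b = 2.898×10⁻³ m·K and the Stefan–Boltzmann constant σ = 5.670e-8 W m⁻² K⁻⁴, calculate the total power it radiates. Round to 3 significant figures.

P ≈ 7.77 W

Wien's law: T = b/λ_max = 2.898×10⁻³/3.303×10⁻⁶ = 877.384 K.
Area A = 7.32 cm² = 7.32×10⁻⁴ m².
Then P = εσAT⁴ = 0.316×5.670×10⁻⁸×7.32×10⁻⁴×(877.384)⁴ = 7.77 W.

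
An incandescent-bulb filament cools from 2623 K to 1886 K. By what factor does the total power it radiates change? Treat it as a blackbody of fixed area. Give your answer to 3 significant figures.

P₂/P₁ ≈ 0.267

P ∝ T⁴, so P₂/P₁ = (T₂/T₁)⁴ = (1886/2623)⁴ = (0.719024)⁴ = 0.267.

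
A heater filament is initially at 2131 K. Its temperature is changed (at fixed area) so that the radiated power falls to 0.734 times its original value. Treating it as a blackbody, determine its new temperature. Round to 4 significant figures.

T₂ ≈ 1972 K

P ∝ T⁴, so T₂/T₁ = (P₂/P₁)^(1/4) = (0.734)^(1/4) = 0.925601.
T₂ = 2131 × 0.925601 = 1972 K.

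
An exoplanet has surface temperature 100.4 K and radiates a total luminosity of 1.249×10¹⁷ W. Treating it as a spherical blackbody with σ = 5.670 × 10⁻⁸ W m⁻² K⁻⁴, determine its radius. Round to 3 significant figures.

R ≈ 4.15×10⁷ m

L = 4πR²σT⁴ ⇒ R = √(L/(4πσT⁴)).
σT⁴ = 5.76127 W/m², so R = √(1.249×10¹⁷/(4π×5.76127)) = 4.15×10⁷ m.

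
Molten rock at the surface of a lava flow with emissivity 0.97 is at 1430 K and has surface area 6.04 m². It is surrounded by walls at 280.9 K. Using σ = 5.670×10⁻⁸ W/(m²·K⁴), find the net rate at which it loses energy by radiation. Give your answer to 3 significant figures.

Net loss ≈ 1.39×10⁶ W

Area A = 6.04 m².
Net radiated power P_net = εσA(T⁴ − T₀⁴) = 0.97×5.670×10⁻⁸×6.04×(1430⁴ − 280.9⁴).
T⁴ − T₀⁴ = 4.18162×10¹² − 6.22597×10⁹ = 4.17539×10¹² K⁴, so P_net = 1.39×10⁶ W.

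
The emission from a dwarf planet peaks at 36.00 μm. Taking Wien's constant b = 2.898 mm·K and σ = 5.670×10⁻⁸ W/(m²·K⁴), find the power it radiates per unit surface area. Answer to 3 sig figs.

I ≈ 2.38 W/m²

Wien's law: T = b/λ_max = 2.898×10⁻³/3.600×10⁻⁵ = 80.5000 K.
Then I = σT⁴ = 5.670×10⁻⁸×(80.5000)⁴ = 2.38 W/m².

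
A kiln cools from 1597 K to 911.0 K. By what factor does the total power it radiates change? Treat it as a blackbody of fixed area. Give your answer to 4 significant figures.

P₂/P₁ ≈ 0.1059

P ∝ T⁴, so P₂/P₁ = (T₂/T₁)⁴ = (911.0/1597)⁴ = (0.570445)⁴ = 0.1059.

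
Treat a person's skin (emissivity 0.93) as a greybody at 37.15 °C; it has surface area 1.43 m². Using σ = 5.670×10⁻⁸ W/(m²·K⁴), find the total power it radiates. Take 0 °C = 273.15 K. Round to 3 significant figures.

T = 37.15 °C + 273.15 = 310.30 K.
Area A = 1.43 m².
P = εσAT⁴ = 0.93 × 5.670×10⁻⁸ × 1.43 × (310.30)⁴ = 699 W.

P ≈ 699 W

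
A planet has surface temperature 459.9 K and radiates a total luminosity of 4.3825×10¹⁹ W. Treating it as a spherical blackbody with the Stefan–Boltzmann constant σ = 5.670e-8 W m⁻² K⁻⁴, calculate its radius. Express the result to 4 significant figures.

L = 4πR²σT⁴ ⇒ R = √(L/(4πσT⁴)).
σT⁴ = 2536.51 W/m², so R = √(4.3825×10¹⁹/(4π×2536.51)) = 3.708×10⁷ m.

R ≈ 3.708×10⁷ m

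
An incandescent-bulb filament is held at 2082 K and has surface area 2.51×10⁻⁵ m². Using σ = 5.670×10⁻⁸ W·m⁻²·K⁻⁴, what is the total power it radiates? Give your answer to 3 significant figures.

Area A = 2.51×10⁻⁵ m².
P = σAT⁴ = 5.670×10⁻⁸ × 2.51×10⁻⁵ × (2082)⁴ = 26.7 W.

P ≈ 26.7 W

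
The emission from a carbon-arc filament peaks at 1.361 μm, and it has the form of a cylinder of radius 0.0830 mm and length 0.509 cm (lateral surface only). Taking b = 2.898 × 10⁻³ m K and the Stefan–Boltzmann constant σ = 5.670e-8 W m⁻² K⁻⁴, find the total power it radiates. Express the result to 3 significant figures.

P ≈ 3.09 W

Wien's law: T = b/λ_max = 2.898×10⁻³/1.361×10⁻⁶ = 2129.32 K.
Lateral area A = 2πrL = 2π×8.30×10⁻⁵×5.09×10⁻³ = 2.65446×10⁻⁶ m².
Then P = σAT⁴ = 5.670×10⁻⁸×2.65446×10⁻⁶×(2129.32)⁴ = 3.09 W.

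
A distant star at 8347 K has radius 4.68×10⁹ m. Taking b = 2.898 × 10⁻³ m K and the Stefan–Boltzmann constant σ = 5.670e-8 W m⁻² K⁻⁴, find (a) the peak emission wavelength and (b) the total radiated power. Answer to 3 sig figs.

(a) λ_max = b/T = 2.898×10⁻³/8347 = 3.472×10⁻⁷ m = 347 nm.
Surface area A = 4πR² = 4π(4.68×10⁹ m)² = 2.75234×10²⁰ m².
(b) P = σAT⁴ = 5.670×10⁻⁸×2.75234×10²⁰×(8347)⁴ = 7.58×10²⁸ W.

λ_max ≈ 347 nm; P ≈ 7.58×10²⁸ W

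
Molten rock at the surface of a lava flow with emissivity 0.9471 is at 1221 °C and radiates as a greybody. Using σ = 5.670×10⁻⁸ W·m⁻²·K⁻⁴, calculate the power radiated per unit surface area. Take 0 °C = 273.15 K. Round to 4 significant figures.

T = 1221 °C + 273.15 = 1494.15 K.
Stefan–Boltzmann: I = εσT⁴ = 0.9471 × 5.670×10⁻⁸ × (1494.15)⁴ = 2.676×10⁵ W/m².

I ≈ 2.676×10⁵ W/m²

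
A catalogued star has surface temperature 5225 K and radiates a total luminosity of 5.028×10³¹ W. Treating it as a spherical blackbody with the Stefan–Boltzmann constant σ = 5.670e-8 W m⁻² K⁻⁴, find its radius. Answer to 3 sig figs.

L = 4πR²σT⁴ ⇒ R = √(L/(4πσT⁴)).
σT⁴ = 4.22599×10⁷ W/m², so R = √(5.028×10³¹/(4π×4.22599×10⁷)) = 3.08×10¹¹ m.

R ≈ 3.08×10¹¹ m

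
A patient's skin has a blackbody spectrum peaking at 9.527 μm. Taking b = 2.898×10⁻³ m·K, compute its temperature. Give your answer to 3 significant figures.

Wien's law gives T = b/λ_max = (2.898×10⁻³ m·K)/(9.527×10⁻⁶ m) = 304 K.

T ≈ 304 K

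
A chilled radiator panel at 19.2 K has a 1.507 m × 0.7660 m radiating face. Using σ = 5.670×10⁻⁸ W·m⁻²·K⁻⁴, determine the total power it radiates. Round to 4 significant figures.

Area A = 1.507 × 0.7660 = 1.15436 m².
P = σAT⁴ = 5.670×10⁻⁸ × 1.15436 × (19.2)⁴ = 8.895×10⁻³ W.

P ≈ 8.895×10⁻³ W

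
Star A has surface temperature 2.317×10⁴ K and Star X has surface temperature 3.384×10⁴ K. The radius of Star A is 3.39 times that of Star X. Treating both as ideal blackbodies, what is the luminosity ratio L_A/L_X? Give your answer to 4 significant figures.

L ∝ R²T⁴, so L_A/L_X = (R_A/R_X)²(T_A/T_X)⁴ = (3.39)² × (2.317×10⁴/3.384×10⁴)⁴ = 11.4921 × 0.219777 = 2.526.

L_A/L_X ≈ 2.526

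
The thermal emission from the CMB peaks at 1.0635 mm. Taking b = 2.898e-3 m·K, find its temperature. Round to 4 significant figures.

T ≈ 2.725 K

Wien's law gives T = b/λ_max = (2.898×10⁻³ m·K)/(1.0635×10⁻³ m) = 2.725 K.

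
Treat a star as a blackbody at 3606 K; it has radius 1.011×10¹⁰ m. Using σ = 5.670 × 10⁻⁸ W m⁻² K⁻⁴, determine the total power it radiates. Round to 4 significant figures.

Surface area A = 4πR² = 4π(1.011×10¹⁰ m)² = 1.28444×10²¹ m².
P = σAT⁴ = 5.670×10⁻⁸ × 1.28444×10²¹ × (3606)⁴ = 1.231×10²⁸ W.

P ≈ 1.231×10²⁸ W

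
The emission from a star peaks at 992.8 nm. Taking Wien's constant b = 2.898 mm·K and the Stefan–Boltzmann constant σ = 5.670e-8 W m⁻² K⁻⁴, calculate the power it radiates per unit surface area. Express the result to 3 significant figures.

Wien's law: T = b/λ_max = 2.898×10⁻³/9.928×10⁻⁷ = 2919.02 K.
Then I = σT⁴ = 5.670×10⁻⁸×(2919.02)⁴ = 4.12×10⁶ W/m².

I ≈ 4.12×10⁶ W/m²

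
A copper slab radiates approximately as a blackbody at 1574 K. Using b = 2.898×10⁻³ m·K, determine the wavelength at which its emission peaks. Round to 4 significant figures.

λ_max ≈ 1.841 μm

Wien's displacement law: λ_max = b/T = (2.898×10⁻³ m·K)/(1574 K) = 1.8412×10⁻⁶ m.
That is 1.841 μm, in the infrared range.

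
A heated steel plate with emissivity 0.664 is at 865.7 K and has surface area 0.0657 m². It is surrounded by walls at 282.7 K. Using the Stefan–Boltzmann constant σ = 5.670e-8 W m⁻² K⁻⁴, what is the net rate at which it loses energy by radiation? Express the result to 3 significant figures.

Net loss ≈ 1.37×10³ W

Area A = 0.0657 m².
Net radiated power P_net = εσA(T⁴ − T₀⁴) = 0.664×5.670×10⁻⁸×0.0657×(865.7⁴ − 282.7⁴).
T⁴ − T₀⁴ = 5.61655×10¹¹ − 6.38709×10⁹ = 5.55268×10¹¹ K⁴, so P_net = 1.37×10³ W.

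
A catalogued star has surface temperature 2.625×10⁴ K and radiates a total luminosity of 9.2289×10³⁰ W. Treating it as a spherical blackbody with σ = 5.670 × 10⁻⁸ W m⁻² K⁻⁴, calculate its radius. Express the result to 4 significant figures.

L = 4πR²σT⁴ ⇒ R = √(L/(4πσT⁴)).
σT⁴ = 2.69216×10¹⁰ W/m², so R = √(9.2289×10³⁰/(4π×2.69216×10¹⁰)) = 5.223×10⁹ m.

R ≈ 5.223×10⁹ m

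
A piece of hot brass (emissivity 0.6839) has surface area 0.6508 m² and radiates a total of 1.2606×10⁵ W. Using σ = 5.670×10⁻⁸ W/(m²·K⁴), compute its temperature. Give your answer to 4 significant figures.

Area A = 0.6508 m².
P = εσAT⁴ ⇒ T = (P/(εσA))^(1/4) = (1.2606×10⁵/(0.6839×5.670×10⁻⁸×0.6508))^(1/4) = 1495 K.

T ≈ 1495 K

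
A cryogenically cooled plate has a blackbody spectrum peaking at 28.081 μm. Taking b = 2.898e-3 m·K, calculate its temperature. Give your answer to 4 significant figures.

Wien's law gives T = b/λ_max = (2.898×10⁻³ m·K)/(2.8081×10⁻⁵ m) = 103.2 K.

T ≈ 103.2 K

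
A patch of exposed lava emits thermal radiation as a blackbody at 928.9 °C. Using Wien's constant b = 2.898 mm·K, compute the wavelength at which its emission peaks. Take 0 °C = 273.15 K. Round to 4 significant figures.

T = 928.9 °C + 273.15 = 1202.05 K.
Wien's displacement law: λ_max = b/T = (2.898×10⁻³ m·K)/(1202.05 K) = 2.4109×10⁻⁶ m.
That is 2.411 μm, in the infrared range.

λ_max ≈ 2.411 μm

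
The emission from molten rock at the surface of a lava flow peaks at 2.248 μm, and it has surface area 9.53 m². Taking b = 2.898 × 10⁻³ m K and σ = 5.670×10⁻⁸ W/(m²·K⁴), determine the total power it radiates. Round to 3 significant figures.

Wien's law: T = b/λ_max = 2.898×10⁻³/2.248×10⁻⁶ = 1289.15 K.
Area A = 9.53 m².
Then P = σAT⁴ = 5.670×10⁻⁸×9.53×(1289.15)⁴ = 1.49×10⁶ W.

P ≈ 1.49×10⁶ W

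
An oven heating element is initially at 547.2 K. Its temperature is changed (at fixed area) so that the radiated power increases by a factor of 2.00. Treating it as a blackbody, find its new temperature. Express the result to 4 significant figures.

T₂ ≈ 650.7 K

P ∝ T⁴, so T₂/T₁ = (P₂/P₁)^(1/4) = (2.00)^(1/4) = 1.18921.
T₂ = 547.2 × 1.18921 = 650.7 K.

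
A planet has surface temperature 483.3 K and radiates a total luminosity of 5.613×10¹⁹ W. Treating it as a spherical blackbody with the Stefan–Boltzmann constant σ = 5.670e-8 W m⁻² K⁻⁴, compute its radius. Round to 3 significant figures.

R ≈ 3.80×10⁷ m

L = 4πR²σT⁴ ⇒ R = √(L/(4πσT⁴)).
σT⁴ = 3093.50 W/m², so R = √(5.613×10¹⁹/(4π×3093.50)) = 3.80×10⁷ m.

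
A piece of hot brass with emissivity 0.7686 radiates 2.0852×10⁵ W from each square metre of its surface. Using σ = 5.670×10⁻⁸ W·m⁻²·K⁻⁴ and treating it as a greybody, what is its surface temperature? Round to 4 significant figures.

T ≈ 1479 K

I = εσT⁴, so T = (I/εσ)^(1/4) = (2.0852×10⁵/(0.7686×5.670×10⁻⁸))^(1/4) = 1479 K.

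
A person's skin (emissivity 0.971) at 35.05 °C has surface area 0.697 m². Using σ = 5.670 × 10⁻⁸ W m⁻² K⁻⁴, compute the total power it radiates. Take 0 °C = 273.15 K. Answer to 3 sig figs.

T = 35.05 °C + 273.15 = 308.20 K.
Area A = 0.697 m².
P = εσAT⁴ = 0.971 × 5.670×10⁻⁸ × 0.697 × (308.20)⁴ = 346 W.

P ≈ 346 W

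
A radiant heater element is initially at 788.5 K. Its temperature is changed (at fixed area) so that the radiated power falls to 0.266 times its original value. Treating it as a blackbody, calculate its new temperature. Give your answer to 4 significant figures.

P ∝ T⁴, so T₂/T₁ = (P₂/P₁)^(1/4) = (0.266)^(1/4) = 0.718159.
T₂ = 788.5 × 0.718159 = 566.3 K.

T₂ ≈ 566.3 K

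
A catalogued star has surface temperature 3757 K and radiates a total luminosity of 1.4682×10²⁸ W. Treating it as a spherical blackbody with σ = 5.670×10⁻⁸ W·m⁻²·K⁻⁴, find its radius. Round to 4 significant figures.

R ≈ 1.017×10¹⁰ m

L = 4πR²σT⁴ ⇒ R = √(L/(4πσT⁴)).
σT⁴ = 1.12966×10⁷ W/m², so R = √(1.4682×10²⁸/(4π×1.12966×10⁷)) = 1.017×10¹⁰ m.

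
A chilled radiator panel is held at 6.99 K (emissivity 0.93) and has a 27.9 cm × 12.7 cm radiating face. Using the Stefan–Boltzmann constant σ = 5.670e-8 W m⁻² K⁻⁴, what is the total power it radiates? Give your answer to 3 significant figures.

Area A = 0.279 × 0.127 = 0.035433 m².
P = εσAT⁴ = 0.93 × 5.670×10⁻⁸ × 0.035433 × (6.99)⁴ = 4.46×10⁻⁶ W.

P ≈ 4.46×10⁻⁶ W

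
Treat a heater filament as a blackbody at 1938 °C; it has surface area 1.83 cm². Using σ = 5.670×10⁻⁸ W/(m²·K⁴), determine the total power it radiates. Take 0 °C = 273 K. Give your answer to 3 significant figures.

P ≈ 248 W

T = 1938 °C + 273 = 2211 K.
Area A = 1.83 cm² = 1.83×10⁻⁴ m².
P = σAT⁴ = 5.670×10⁻⁸ × 1.83×10⁻⁴ × (2211)⁴ = 248 W.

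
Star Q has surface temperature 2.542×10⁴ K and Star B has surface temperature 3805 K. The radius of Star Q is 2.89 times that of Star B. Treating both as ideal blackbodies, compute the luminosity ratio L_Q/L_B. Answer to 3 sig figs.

L ∝ R²T⁴, so L_Q/L_B = (R_Q/R_B)²(T_Q/T_B)⁴ = (2.89)² × (2.542×10⁴/3805)⁴ = 8.3521 × 1991.97 = 1.66×10⁴.

L_Q/L_B ≈ 1.66×10⁴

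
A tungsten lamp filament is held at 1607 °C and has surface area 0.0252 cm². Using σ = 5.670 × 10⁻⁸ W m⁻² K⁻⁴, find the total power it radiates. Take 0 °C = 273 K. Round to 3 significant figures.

P ≈ 1.78 W

T = 1607 °C + 273 = 1880 K.
Area A = 0.0252 cm² = 2.52×10⁻⁶ m².
P = σAT⁴ = 5.670×10⁻⁸ × 2.52×10⁻⁶ × (1880)⁴ = 1.78 W.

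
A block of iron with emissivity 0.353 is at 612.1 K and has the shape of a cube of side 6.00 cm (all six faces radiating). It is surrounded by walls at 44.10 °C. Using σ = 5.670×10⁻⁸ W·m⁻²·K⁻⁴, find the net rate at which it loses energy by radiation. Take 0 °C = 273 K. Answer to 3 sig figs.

Surroundings: T = 44.10 °C + 273 = 317.10 K.
Area A = 6s² = 6×(0.0600 m)² = 0.0216 m².
Net radiated power P_net = εσA(T⁴ − T₀⁴) = 0.353×5.670×10⁻⁸×0.0216×(612.1⁴ − 317.10⁴).
T⁴ − T₀⁴ = 1.40375×10¹¹ − 1.01108×10¹⁰ = 1.30264×10¹¹ K⁴, so P_net = 56.3 W.

Net loss ≈ 56.3 W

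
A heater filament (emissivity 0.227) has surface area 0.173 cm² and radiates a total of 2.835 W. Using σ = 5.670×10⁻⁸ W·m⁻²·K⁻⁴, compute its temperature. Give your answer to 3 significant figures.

Area A = 0.173 cm² = 1.73×10⁻⁵ m².
P = εσAT⁴ ⇒ T = (P/(εσA))^(1/4) = (2.835/(0.227×5.670×10⁻⁸×1.73×10⁻⁵))^(1/4) = 1.89×10³ K.

T ≈ 1.89×10³ K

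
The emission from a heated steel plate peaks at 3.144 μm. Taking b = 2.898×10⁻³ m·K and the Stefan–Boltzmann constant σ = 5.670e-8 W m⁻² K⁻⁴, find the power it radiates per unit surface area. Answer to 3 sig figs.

I ≈ 4.09×10⁴ W/m²

Wien's law: T = b/λ_max = 2.898×10⁻³/3.144×10⁻⁶ = 921.756 K.
Then I = σT⁴ = 5.670×10⁻⁸×(921.756)⁴ = 4.09×10⁴ W/m².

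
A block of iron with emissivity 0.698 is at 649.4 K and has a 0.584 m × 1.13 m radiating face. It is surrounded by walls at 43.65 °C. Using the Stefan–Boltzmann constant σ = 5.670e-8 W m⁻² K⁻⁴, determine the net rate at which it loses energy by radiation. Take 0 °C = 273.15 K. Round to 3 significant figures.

Surroundings: T = 43.65 °C + 273.15 = 316.80 K.
Area A = 0.584 × 1.13 = 0.65992 m².
Net radiated power P_net = εσA(T⁴ − T₀⁴) = 0.698×5.670×10⁻⁸×0.65992×(649.4⁴ − 316.80⁴).
T⁴ − T₀⁴ = 1.77848×10¹¹ − 1.00726×10¹⁰ = 1.67775×10¹¹ K⁴, so P_net = 4.38×10³ W.

Net loss ≈ 4.38×10³ W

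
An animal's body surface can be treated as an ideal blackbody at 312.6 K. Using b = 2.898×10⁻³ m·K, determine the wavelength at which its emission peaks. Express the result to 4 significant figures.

λ_max ≈ 9.271 μm

Wien's displacement law: λ_max = b/T = (2.898×10⁻³ m·K)/(312.6 K) = 9.2706×10⁻⁶ m.
That is 9.271 μm, in the infrared range.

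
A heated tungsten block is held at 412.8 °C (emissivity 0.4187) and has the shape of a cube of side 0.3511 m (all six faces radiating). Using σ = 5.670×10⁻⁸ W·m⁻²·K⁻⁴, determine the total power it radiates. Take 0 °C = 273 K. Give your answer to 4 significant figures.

P ≈ 3884 W

T = 412.8 °C + 273 = 685.8 K.
Area A = 6s² = 6×(0.3511 m)² = 0.739627 m².
P = εσAT⁴ = 0.4187 × 5.670×10⁻⁸ × 0.739627 × (685.8)⁴ = 3884 W.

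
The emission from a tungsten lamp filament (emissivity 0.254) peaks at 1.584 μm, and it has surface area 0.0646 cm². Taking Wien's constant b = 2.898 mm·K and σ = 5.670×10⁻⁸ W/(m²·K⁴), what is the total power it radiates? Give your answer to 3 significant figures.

Wien's law: T = b/λ_max = 2.898×10⁻³/1.584×10⁻⁶ = 1829.55 K.
Area A = 0.0646 cm² = 6.46×10⁻⁶ m².
Then P = εσAT⁴ = 0.254×5.670×10⁻⁸×6.46×10⁻⁶×(1829.55)⁴ = 1.04 W.

P ≈ 1.04 W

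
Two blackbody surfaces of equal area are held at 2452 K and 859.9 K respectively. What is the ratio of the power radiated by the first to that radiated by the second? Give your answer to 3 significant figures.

With equal areas, P₁/P₂ = (T₁/T₂)⁴ = (2452/859.9)⁴ = 66.1.

P₁/P₂ ≈ 66.1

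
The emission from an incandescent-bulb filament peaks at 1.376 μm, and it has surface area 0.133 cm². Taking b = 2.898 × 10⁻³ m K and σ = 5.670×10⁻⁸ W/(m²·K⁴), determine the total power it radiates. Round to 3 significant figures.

Wien's law: T = b/λ_max = 2.898×10⁻³/1.376×10⁻⁶ = 2106.10 K.
Area A = 0.133 cm² = 1.33×10⁻⁵ m².
Then P = σAT⁴ = 5.670×10⁻⁸×1.33×10⁻⁵×(2106.10)⁴ = 14.8 W.

P ≈ 14.8 W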